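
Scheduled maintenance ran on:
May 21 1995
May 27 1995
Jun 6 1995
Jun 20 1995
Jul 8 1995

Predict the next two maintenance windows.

Jul 30 1995, Aug 25 1995

The spacing grows by 4 each time: 6, 10, 14, 18 days.
Next gap: 22 days. Jul 8 1995 + 22 days = Jul 30 1995.
Next gap: 26 days. Jul 30 1995 + 26 days = Aug 25 1995.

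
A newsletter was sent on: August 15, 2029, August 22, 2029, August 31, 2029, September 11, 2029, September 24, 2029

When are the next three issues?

October 9, 2029; October 26, 2029; November 14, 2029

The spacing grows by 2 each time: 7, 9, 11, 13 days.
Next gap: 15 days. September 24, 2029 + 15 days = October 9, 2029.
Next gap: 17 days. October 9, 2029 + 17 days = October 26, 2029.
Next gap: 19 days. October 26, 2029 + 19 days = November 14, 2029.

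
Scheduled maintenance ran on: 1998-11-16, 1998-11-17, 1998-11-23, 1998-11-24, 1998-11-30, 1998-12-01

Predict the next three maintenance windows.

1998-12-07, 1998-12-08, 1998-12-14

Gaps: 1, 6, 1, 6, 1 days — not constant, but cyclic with period 2.
The events fall on every Monday and Tuesday.
Next Monday: 1998-12-07.
Next Tuesday: 1998-12-08.
Next Monday: 1998-12-14.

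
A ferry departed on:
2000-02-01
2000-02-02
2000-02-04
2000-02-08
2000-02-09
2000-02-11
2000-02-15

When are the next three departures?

The gap pattern 1, 2, 4, 1, 2, 4 repeats every 3 events.
These are the Tuesdays, Wednesdays and Fridays of each week.
The following Wednesday is 2000-02-16.
The following Friday is 2000-02-18.
Next Tuesday: 2000-02-22.

2000-02-16, 2000-02-18, 2000-02-22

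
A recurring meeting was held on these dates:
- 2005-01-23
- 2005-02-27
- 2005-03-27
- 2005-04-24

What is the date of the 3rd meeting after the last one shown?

2005-07-24

These are Sundays at 28- or 35-day spacing (35, 28, 28).
The pattern: 4th Sunday of the month.
4th Sunday of May 2005: 2005-05-22.
4th Sunday of June 2005: 2005-06-26.
4th Sunday of July 2005: 2005-07-24.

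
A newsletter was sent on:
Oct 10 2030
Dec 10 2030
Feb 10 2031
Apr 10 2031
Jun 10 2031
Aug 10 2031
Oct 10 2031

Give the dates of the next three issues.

Dec 10 2031, Feb 10 2032, Apr 10 2032

Each date is the 10th; the gaps (61, 62, 59, 61, 61, 61) track the month lengths.
The rule is the 10th of every 2 months.
Next: December 2031 → Dec 10 2031.
Next: February 2032 → Feb 10 2032.
Next: April 2032 → Apr 10 2032.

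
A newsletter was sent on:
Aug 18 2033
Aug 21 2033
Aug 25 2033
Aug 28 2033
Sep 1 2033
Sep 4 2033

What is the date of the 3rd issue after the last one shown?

The gap pattern 3, 4, 3, 4, 3 repeats every 2 events.
These are the Thursdays and Sundays of each week.
The following Thursday is Sep 8 2033.
Next Sunday: Sep 11 2033.
Next Thursday: Sep 15 2033.

Sep 15 2033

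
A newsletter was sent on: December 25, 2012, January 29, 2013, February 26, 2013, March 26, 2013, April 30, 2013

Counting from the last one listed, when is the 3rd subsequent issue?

July 30, 2013

All Tuesdays; the gaps (35, 28, 28, 35) vary with month length.
This is the last Tuesday of each month.
Last Tuesday of May 2013: May 28, 2013.
Last Tuesday of June 2013: June 25, 2013.
July 2013 ends with Tuesday July 30, 2013.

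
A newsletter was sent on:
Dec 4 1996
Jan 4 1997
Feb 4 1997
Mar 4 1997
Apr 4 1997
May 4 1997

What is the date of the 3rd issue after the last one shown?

Aug 4 1997

Each date is the 4th; the gaps (31, 31, 28, 31, 30) track the month lengths.
The rule is the 4th of each month.
Next: June 1997 → Jun 4 1997.
July 1997: Jul 4 1997.
August 1997: Aug 4 1997.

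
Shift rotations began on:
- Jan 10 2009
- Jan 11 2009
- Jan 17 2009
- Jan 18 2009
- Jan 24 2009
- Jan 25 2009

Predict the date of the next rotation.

Jan 31 2009

The gap pattern 1, 6, 1, 6, 1 repeats every 2 events.
These are the Saturdays and Sundays of each week.
The following Saturday is Jan 31 2009.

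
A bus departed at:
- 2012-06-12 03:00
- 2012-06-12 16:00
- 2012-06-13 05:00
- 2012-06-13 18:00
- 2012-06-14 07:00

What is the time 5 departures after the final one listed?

The interval is a steady 13 hours (13, 13, 13, 13).
2012-06-14 07:00 + 13 h = 2012-06-14 20:00.
2012-06-14 20:00 + 13 h = 2012-06-15 09:00.
2012-06-15 09:00 + 13 h = 2012-06-15 22:00.
2012-06-15 22:00 + 13 h = 2012-06-16 11:00.
2012-06-16 11:00 + 13 h = 2012-06-17 00:00.

2012-06-17 00:00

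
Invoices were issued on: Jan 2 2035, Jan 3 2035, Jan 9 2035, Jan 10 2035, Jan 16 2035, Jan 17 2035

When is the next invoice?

Jan 23 2035

Gaps: 1, 6, 1, 6, 1 days — not constant, but cyclic with period 2.
The events fall on every Tuesday and Wednesday.
The following Tuesday is Jan 23 2035.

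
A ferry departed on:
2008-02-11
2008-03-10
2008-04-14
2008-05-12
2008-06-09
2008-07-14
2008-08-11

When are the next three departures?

Gaps: 28, 35, 28, 28, 35, 28 days — a mix of 28 and 35. Every date is a Monday.
Each is the 2nd Monday of its month.
September 2008 — 2nd Monday is 2008-09-08.
October 2008 — 2nd Monday is 2008-10-13.
2nd Monday of November 2008: 2008-11-10.

2008-09-08, 2008-10-13, 2008-11-10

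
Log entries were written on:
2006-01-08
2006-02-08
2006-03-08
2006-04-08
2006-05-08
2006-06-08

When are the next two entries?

2006-07-08, 2006-08-08

Each date is the 8th; the gaps (31, 28, 31, 30, 31) track the month lengths.
The rule is the 8th of each month.
Next: July 2006 → 2006-07-08.
August 2006: 2006-08-08.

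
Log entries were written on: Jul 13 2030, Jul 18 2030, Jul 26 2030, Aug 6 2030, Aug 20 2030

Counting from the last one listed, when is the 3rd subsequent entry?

Gaps: 5, 8, 11, 14 days — each gap is 3 larger than the previous one.
Next gap: 17 days. Aug 20 2030 + 17 days = Sep 6 2030.
Next gap: 20 days. Sep 6 2030 + 20 days = Sep 26 2030.
Next gap: 23 days. Sep 26 2030 + 23 days = Oct 19 2030.

Oct 19 2030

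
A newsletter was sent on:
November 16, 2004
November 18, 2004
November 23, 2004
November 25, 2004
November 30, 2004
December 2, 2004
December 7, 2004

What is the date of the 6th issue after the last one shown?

December 28, 2004

Every event lands on a Tuesday or Thursday (gaps cycle 2, 5, 2, 5, 2, 5).
So the schedule is: every Tuesday and Thursday.
Next Thursday: December 9, 2004.
The following Tuesday is December 14, 2004.
Next Thursday: December 16, 2004.
Next Tuesday: December 21, 2004.
Next Thursday: December 23, 2004.
Next Tuesday: December 28, 2004.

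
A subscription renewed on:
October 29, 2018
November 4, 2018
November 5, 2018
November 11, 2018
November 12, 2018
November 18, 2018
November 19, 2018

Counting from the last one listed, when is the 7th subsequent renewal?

Every event lands on a Monday or Sunday (gaps cycle 6, 1, 6, 1, 6, 1).
So the schedule is: every Monday and Sunday.
The following Sunday is November 25, 2018.
Next Monday: November 26, 2018.
The following Sunday is December 2, 2018.
The following Monday is December 3, 2018.
The following Sunday is December 9, 2018.
Next Monday: December 10, 2018.
Next Sunday: December 16, 2018.

December 16, 2018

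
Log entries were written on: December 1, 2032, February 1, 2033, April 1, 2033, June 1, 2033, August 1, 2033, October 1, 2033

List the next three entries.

December 1, 2033; February 1, 2034; April 1, 2034

The day-of-month is always 1 (62, 59, 61, 61, 61 days between events).
So this recurs on the 1st of every 2 months.
Next: December 2033 → December 1, 2033.
February 2034: February 1, 2034.
April 2034: April 1, 2034.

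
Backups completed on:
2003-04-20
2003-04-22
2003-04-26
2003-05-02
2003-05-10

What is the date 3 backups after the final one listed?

Intervals are 2, 4, 6, 8 days — an arithmetic progression with common difference 2.
Next gap: 10 days. 2003-05-10 + 10 days = 2003-05-20.
Next gap: 12 days. 2003-05-20 + 12 days = 2003-06-01.
Next gap: 14 days. 2003-06-01 + 14 days = 2003-06-15.

2003-06-15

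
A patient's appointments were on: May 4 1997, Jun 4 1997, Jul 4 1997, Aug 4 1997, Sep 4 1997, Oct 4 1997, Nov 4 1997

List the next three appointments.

Dec 4 1997, Jan 4 1998, Feb 4 1998

Gaps: 31, 30, 31, 31, 30, 31 days — not constant. Every event is on the 4th of the month.
Pattern: the 4th of each month.
December 1997: Dec 4 1997.
January 1998: Jan 4 1998.
February 1998: Feb 4 1998.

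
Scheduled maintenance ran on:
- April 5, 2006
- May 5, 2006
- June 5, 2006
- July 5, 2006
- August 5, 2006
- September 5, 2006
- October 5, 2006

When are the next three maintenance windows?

November 5, 2006; December 5, 2006; January 5, 2007

The day-of-month is always 5 (30, 31, 30, 31, 31, 30 days between events).
So this recurs on the 5th of each month.
Next: November 2006 → November 5, 2006.
Next: December 2006 → December 5, 2006.
Next: January 2007 → January 5, 2007.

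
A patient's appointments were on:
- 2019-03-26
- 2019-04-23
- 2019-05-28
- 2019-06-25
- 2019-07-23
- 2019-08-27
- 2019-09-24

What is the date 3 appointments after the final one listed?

Gaps: 28, 35, 28, 28, 35, 28 days — a mix of 28 and 35. Every date is a Tuesday.
Each is the 4th Tuesday of its month.
4th Tuesday of October 2019: 2019-10-22.
4th Tuesday of November 2019: 2019-11-26.
December 2019 — 4th Tuesday is 2019-12-24.

2019-12-24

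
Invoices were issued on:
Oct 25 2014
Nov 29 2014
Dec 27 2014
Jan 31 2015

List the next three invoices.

Feb 28 2015, Mar 28 2015, Apr 25 2015

These are Saturdays with 35, 28, 35-day gaps.
Each is the final Saturday of its month — Nov 29 2014 is past the 28th, so '4th Saturday' doesn't fit.
Last Saturday of February 2015: Feb 28 2015.
Last Saturday of March 2015: Mar 28 2015.
April 2015 ends with Saturday Apr 25 2015.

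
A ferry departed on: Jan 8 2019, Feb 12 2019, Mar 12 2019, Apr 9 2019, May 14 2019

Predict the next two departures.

Gaps: 35, 28, 28, 35 days — a mix of 28 and 35. Every date is a Tuesday.
Each is the 2nd Tuesday of its month.
2nd Tuesday of June 2019: Jun 11 2019.
2nd Tuesday of July 2019: Jul 9 2019.

Jun 11 2019, Jul 9 2019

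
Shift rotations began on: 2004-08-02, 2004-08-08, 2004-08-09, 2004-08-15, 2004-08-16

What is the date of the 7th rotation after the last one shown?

2004-09-12

Gaps: 6, 1, 6, 1 days — not constant, but cyclic with period 2.
The events fall on every Monday and Sunday.
Next Sunday: 2004-08-22.
Next Monday: 2004-08-23.
Next Sunday: 2004-08-29.
The following Monday is 2004-08-30.
The following Sunday is 2004-09-05.
Next Monday: 2004-09-06.
The following Sunday is 2004-09-12.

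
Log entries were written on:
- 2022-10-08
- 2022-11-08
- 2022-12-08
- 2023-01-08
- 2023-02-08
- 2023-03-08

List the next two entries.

The day-of-month is always 8 (31, 30, 31, 31, 28 days between events).
So this recurs on the 8th of each month.
Next: April 2023 → 2023-04-08.
May 2023: 2023-05-08.

2023-04-08, 2023-05-08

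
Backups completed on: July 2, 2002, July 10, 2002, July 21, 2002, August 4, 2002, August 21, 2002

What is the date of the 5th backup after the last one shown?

December 29, 2002

Gaps: 8, 11, 14, 17 days — each gap is 3 larger than the previous one.
Next gap: 20 days. August 21, 2002 + 20 days = September 10, 2002.
Next gap: 23 days. September 10, 2002 + 23 days = October 3, 2002.
Next gap: 26 days. October 3, 2002 + 26 days = October 29, 2002.
Next gap: 29 days. October 29, 2002 + 29 days = November 27, 2002.
Next gap: 32 days. November 27, 2002 + 32 days = December 29, 2002.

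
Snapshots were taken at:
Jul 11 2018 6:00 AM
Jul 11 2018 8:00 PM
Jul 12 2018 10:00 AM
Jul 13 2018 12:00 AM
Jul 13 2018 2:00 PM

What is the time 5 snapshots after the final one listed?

Gaps: 14, 14, 14, 14 hours — each event is 14 hours after the previous one.
Jul 13 2018 2:00 PM + 14 h = Jul 14 2018 4:00 AM.
Jul 14 2018 4:00 AM + 14 h = Jul 14 2018 6:00 PM.
Jul 14 2018 6:00 PM + 14 h = Jul 15 2018 8:00 AM.
Jul 15 2018 8:00 AM + 14 h = Jul 15 2018 10:00 PM.
Jul 15 2018 10:00 PM + 14 h = Jul 16 2018 12:00 PM.

Jul 16 2018 12:00 PM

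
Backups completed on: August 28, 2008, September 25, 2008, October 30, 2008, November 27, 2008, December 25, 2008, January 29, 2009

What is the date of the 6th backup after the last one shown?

July 30, 2009

Every date is a Thursday; gaps 28, 35, 28, 28, 35 days.
Each is the last Thursday of its month (at least one falls on the 29th or later, ruling out '4th Thursday').
February 2009 ends with Thursday February 26, 2009.
March 2009 ends with Thursday March 26, 2009.
Last Thursday of April 2009: April 30, 2009.
Last Thursday of May 2009: May 28, 2009.
Last Thursday of June 2009: June 25, 2009.
July 2009 ends with Thursday July 30, 2009.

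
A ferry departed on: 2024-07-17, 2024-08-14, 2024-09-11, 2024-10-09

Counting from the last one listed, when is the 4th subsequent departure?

2025-01-29

The spacing is 28, 28, 28 days — always 28 days.
2024-10-09 + 28 days = 2024-11-06.
2024-11-06 + 28 days = 2024-12-04.
2024-12-04 + 28 days = 2025-01-01.
2025-01-01 + 28 days = 2025-01-29.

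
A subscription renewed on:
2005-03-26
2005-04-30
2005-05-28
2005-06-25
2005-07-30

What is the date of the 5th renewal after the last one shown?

Every date is a Saturday; gaps 35, 28, 28, 35 days.
Each is the last Saturday of its month (at least one falls on the 29th or later, ruling out '4th Saturday').
August 2005 ends with Saturday 2005-08-27.
Last Saturday of September 2005: 2005-09-24.
Last Saturday of October 2005: 2005-10-29.
November 2005 ends with Saturday 2005-11-26.
December 2005 ends with Saturday 2005-12-31.

2005-12-31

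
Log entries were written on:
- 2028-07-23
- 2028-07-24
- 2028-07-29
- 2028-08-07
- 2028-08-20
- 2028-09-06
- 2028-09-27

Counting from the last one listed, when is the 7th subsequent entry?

2029-06-13

The spacing grows by 4 each time: 1, 5, 9, 13, 17, 21 days.
Next gap: 25 days. 2028-09-27 + 25 days = 2028-10-22.
Next gap: 29 days. 2028-10-22 + 29 days = 2028-11-20.
Next gap: 33 days. 2028-11-20 + 33 days = 2028-12-23.
Next gap: 37 days. 2028-12-23 + 37 days = 2029-01-29.
Next gap: 41 days. 2029-01-29 + 41 days = 2029-03-11.
Next gap: 45 days. 2029-03-11 + 45 days = 2029-04-25.
Next gap: 49 days. 2029-04-25 + 49 days = 2029-06-13.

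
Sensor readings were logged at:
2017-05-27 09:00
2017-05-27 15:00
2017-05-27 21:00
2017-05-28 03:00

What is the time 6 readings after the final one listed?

Spacing: 6, 6, 6 h — constant 6 h.
2017-05-28 03:00 + 6 h = 2017-05-28 09:00.
2017-05-28 09:00 + 6 h = 2017-05-28 15:00.
2017-05-28 15:00 + 6 h = 2017-05-28 21:00.
2017-05-28 21:00 + 6 h = 2017-05-29 03:00.
2017-05-29 03:00 + 6 h = 2017-05-29 09:00.
2017-05-29 09:00 + 6 h = 2017-05-29 15:00.

2017-05-29 15:00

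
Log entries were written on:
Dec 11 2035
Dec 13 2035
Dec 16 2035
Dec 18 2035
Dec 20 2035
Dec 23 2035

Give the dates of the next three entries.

Every event lands on a Tuesday or Thursday or Sunday (gaps cycle 2, 3, 2, 2, 3).
So the schedule is: every Tuesday, Thursday and Sunday.
The following Tuesday is Dec 25 2035.
The following Thursday is Dec 27 2035.
Next Sunday: Dec 30 2035.

Dec 25 2035, Dec 27 2035, Dec 30 2035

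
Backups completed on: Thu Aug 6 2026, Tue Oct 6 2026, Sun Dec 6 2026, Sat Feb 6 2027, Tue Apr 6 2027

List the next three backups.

The day-of-month is always 6 (61, 61, 62, 59 days between events).
So this recurs on the 6th of every 2 months.
June 2027: Sun Jun 6 2027.
August 2027: Fri Aug 6 2027.
Next: October 2027 → Wed Oct 6 2027.

Sun Jun 6 2027, Fri Aug 6 2027, Wed Oct 6 2027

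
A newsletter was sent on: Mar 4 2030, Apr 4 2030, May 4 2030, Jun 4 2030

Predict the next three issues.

Gaps: 31, 30, 31 days — not constant. Every event is on the 4th of the month.
Pattern: the 4th of each month.
July 2030: Jul 4 2030.
Next: August 2030 → Aug 4 2030.
Next: September 2030 → Sep 4 2030.

Jul 4 2030, Aug 4 2030, Sep 4 2030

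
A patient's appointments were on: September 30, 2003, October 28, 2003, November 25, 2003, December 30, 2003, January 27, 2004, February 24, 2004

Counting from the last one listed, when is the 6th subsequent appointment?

August 31, 2004

All Tuesdays; the gaps (28, 28, 35, 28, 28) vary with month length.
This is the last Tuesday of each month.
March 2004 ends with Tuesday March 30, 2004.
April 2004 ends with Tuesday April 27, 2004.
Last Tuesday of May 2004: May 25, 2004.
June 2004 ends with Tuesday June 29, 2004.
July 2004 ends with Tuesday July 27, 2004.
Last Tuesday of August 2004: August 31, 2004.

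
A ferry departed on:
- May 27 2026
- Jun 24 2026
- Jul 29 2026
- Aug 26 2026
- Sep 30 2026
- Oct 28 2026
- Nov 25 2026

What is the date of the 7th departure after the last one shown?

Jun 30 2027

These are Wednesdays with 28, 35, 28, 35, 28, 28-day gaps.
Each is the final Wednesday of its month — Jul 29 2026 is past the 28th, so '4th Wednesday' doesn't fit.
December 2026 ends with Wednesday Dec 30 2026.
Last Wednesday of January 2027: Jan 27 2027.
Last Wednesday of February 2027: Feb 24 2027.
March 2027 ends with Wednesday Mar 31 2027.
April 2027 ends with Wednesday Apr 28 2027.
Last Wednesday of May 2027: May 26 2027.
June 2027 ends with Wednesday Jun 30 2027.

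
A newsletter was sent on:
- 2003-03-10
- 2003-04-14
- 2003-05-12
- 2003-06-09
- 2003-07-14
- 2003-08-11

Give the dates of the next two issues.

All dates are Mondays, 35, 28, 28, 35, 28 days apart.
Specifically, the 2nd Monday of each month.
September 2003 — 2nd Monday is 2003-09-08.
2nd Monday of October 2003: 2003-10-13.

2003-09-08, 2003-10-13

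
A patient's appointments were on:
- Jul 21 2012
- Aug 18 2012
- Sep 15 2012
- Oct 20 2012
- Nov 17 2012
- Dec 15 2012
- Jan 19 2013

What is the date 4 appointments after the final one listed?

All dates are Saturdays, 28, 28, 35, 28, 28, 35 days apart.
Specifically, the 3rd Saturday of each month.
3rd Saturday of February 2013: Feb 16 2013.
March 2013 — 3rd Saturday is Mar 16 2013.
April 2013 — 3rd Saturday is Apr 20 2013.
3rd Saturday of May 2013: May 18 2013.

May 18 2013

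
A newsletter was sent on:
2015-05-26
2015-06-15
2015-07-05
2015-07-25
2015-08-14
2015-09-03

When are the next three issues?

Gaps between consecutive events: 20, 20, 20, 20, 20 days — a constant 20-day interval.
2015-09-03 + 20 days = 2015-09-23.
2015-09-23 + 20 days = 2015-10-13.
2015-10-13 + 20 days = 2015-11-02.

2015-09-23, 2015-10-13, 2015-11-02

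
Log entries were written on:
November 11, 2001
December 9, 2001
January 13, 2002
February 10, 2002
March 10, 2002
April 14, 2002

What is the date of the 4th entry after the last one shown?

August 11, 2002

All dates are Sundays, 28, 35, 28, 28, 35 days apart.
Specifically, the 2nd Sunday of each month.
2nd Sunday of May 2002: May 12, 2002.
2nd Sunday of June 2002: June 9, 2002.
2nd Sunday of July 2002: July 14, 2002.
August 2002 — 2nd Sunday is August 11, 2002.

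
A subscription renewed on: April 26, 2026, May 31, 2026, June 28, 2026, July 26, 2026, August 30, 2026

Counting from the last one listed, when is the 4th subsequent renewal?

These are Sundays with 35, 28, 28, 35-day gaps.
Each is the final Sunday of its month — May 31, 2026 is past the 28th, so '4th Sunday' doesn't fit.
Last Sunday of September 2026: September 27, 2026.
Last Sunday of October 2026: October 25, 2026.
Last Sunday of November 2026: November 29, 2026.
Last Sunday of December 2026: December 27, 2026.

December 27, 2026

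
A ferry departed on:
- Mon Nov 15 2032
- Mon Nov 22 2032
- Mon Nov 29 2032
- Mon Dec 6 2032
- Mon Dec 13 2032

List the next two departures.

Mon Dec 20 2032, Mon Dec 27 2032

The spacing is 7, 7, 7, 7 days — always 7 days.
Mon Dec 13 2032 + 7 days = Mon Dec 20 2032.
Mon Dec 20 2032 + 7 days = Mon Dec 27 2032.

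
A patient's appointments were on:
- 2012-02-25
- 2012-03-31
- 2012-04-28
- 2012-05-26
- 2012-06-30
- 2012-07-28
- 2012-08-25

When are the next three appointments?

These are Saturdays with 35, 28, 28, 35, 28, 28-day gaps.
Each is the final Saturday of its month — 2012-03-31 is past the 28th, so '4th Saturday' doesn't fit.
Last Saturday of September 2012: 2012-09-29.
Last Saturday of October 2012: 2012-10-27.
November 2012 ends with Saturday 2012-11-24.

2012-09-29, 2012-10-27, 2012-11-24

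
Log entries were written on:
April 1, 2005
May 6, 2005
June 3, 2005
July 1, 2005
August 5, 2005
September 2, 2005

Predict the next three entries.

October 7, 2005; November 4, 2005; December 2, 2005

Gaps: 35, 28, 28, 35, 28 days — a mix of 28 and 35. Every date is a Friday.
Each is the 1st Friday of its month.
1st Friday of October 2005: October 7, 2005.
November 2005 — 1st Friday is November 4, 2005.
December 2005 — 1st Friday is December 2, 2005.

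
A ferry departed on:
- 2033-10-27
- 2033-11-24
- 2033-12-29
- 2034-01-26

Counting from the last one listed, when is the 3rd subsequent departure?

2034-04-27

All Thursdays; the gaps (28, 35, 28) vary with month length.
This is the last Thursday of each month.
Last Thursday of February 2034: 2034-02-23.
March 2034 ends with Thursday 2034-03-30.
April 2034 ends with Thursday 2034-04-27.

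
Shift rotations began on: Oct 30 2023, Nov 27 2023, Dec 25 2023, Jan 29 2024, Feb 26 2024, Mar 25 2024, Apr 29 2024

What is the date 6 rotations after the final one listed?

Every date is a Monday; gaps 28, 28, 35, 28, 28, 35 days.
Each is the last Monday of its month (at least one falls on the 29th or later, ruling out '4th Monday').
May 2024 ends with Monday May 27 2024.
Last Monday of June 2024: Jun 24 2024.
Last Monday of July 2024: Jul 29 2024.
August 2024 ends with Monday Aug 26 2024.
September 2024 ends with Monday Sep 30 2024.
Last Monday of October 2024: Oct 28 2024.

Oct 28 2024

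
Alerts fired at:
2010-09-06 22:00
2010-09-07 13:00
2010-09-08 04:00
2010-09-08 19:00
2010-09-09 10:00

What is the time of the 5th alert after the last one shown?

The interval is a steady 15 hours (15, 15, 15, 15).
2010-09-09 10:00 + 15 h = 2010-09-10 01:00.
2010-09-10 01:00 + 15 h = 2010-09-10 16:00.
2010-09-10 16:00 + 15 h = 2010-09-11 07:00.
2010-09-11 07:00 + 15 h = 2010-09-11 22:00.
2010-09-11 22:00 + 15 h = 2010-09-12 13:00.

2010-09-12 13:00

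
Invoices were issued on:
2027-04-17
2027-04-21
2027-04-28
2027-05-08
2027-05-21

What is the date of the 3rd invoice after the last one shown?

2027-07-17

Gaps: 4, 7, 10, 13 days — each gap is 3 larger than the previous one.
Next gap: 16 days. 2027-05-21 + 16 days = 2027-06-06.
Next gap: 19 days. 2027-06-06 + 19 days = 2027-06-25.
Next gap: 22 days. 2027-06-25 + 22 days = 2027-07-17.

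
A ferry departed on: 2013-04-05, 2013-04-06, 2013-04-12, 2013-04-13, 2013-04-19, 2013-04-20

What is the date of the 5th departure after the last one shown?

The gap pattern 1, 6, 1, 6, 1 repeats every 2 events.
These are the Fridays and Saturdays of each week.
Next Friday: 2013-04-26.
Next Saturday: 2013-04-27.
The following Friday is 2013-05-03.
Next Saturday: 2013-05-04.
Next Friday: 2013-05-10.

2013-05-10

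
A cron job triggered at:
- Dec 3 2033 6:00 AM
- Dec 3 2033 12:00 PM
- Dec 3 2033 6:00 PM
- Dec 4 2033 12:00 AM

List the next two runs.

The interval is a steady 6 hours (6, 6, 6).
Dec 4 2033 12:00 AM + 6 h = Dec 4 2033 6:00 AM.
Dec 4 2033 6:00 AM + 6 h = Dec 4 2033 12:00 PM.

Dec 4 2033 6:00 AM, Dec 4 2033 12:00 PM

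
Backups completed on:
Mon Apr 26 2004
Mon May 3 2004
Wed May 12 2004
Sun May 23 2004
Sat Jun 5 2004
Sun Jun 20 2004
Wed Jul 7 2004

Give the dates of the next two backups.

Mon Jul 26 2004, Mon Aug 16 2004

Intervals are 7, 9, 11, 13, 15, 17 days — an arithmetic progression with common difference 2.
Next gap: 19 days. Wed Jul 7 2004 + 19 days = Mon Jul 26 2004.
Next gap: 21 days. Mon Jul 26 2004 + 21 days = Mon Aug 16 2004.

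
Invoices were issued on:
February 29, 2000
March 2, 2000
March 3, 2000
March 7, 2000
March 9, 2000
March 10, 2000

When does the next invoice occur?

March 14, 2000

Gaps: 2, 1, 4, 2, 1 days — not constant, but cyclic with period 3.
The events fall on every Tuesday, Thursday and Friday.
The following Tuesday is March 14, 2000.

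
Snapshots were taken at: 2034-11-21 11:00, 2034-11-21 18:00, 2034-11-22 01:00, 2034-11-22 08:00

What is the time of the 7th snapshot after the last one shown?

Gaps: 7, 7, 7 hours — each event is 7 hours after the previous one.
2034-11-22 08:00 + 7 h = 2034-11-22 15:00.
2034-11-22 15:00 + 7 h = 2034-11-22 22:00.
2034-11-22 22:00 + 7 h = 2034-11-23 05:00.
2034-11-23 05:00 + 7 h = 2034-11-23 12:00.
2034-11-23 12:00 + 7 h = 2034-11-23 19:00.
2034-11-23 19:00 + 7 h = 2034-11-24 02:00.
2034-11-24 02:00 + 7 h = 2034-11-24 09:00.

2034-11-24 09:00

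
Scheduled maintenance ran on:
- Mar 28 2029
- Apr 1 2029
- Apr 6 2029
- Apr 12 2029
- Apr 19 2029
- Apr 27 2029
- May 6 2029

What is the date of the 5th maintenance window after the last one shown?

Jul 5 2029

The spacing grows by 1 each time: 4, 5, 6, 7, 8, 9 days.
Next gap: 10 days. May 6 2029 + 10 days = May 16 2029.
Next gap: 11 days. May 16 2029 + 11 days = May 27 2029.
Next gap: 12 days. May 27 2029 + 12 days = Jun 8 2029.
Next gap: 13 days. Jun 8 2029 + 13 days = Jun 21 2029.
Next gap: 14 days. Jun 21 2029 + 14 days = Jul 5 2029.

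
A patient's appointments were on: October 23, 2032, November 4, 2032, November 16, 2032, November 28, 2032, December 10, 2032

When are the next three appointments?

Every event comes 12 days after the last (12, 12, 12, 12).
December 10, 2032 + 12 days = December 22, 2032.
December 22, 2032 + 12 days = January 3, 2033.
January 3, 2033 + 12 days = January 15, 2033.

December 22, 2032; January 3, 2033; January 15, 2033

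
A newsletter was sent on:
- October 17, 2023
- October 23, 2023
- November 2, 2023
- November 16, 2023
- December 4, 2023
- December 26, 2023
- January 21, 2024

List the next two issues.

The spacing grows by 4 each time: 6, 10, 14, 18, 22, 26 days.
Next gap: 30 days. January 21, 2024 + 30 days = February 20, 2024.
Next gap: 34 days. February 20, 2024 + 34 days = March 25, 2024.

February 20, 2024; March 25, 2024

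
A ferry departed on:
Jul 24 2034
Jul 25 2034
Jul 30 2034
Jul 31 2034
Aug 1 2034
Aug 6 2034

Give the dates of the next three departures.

Aug 7 2034, Aug 8 2034, Aug 13 2034

The gap pattern 1, 5, 1, 1, 5 repeats every 3 events.
These are the Mondays, Tuesdays and Sundays of each week.
Next Monday: Aug 7 2034.
The following Tuesday is Aug 8 2034.
The following Sunday is Aug 13 2034.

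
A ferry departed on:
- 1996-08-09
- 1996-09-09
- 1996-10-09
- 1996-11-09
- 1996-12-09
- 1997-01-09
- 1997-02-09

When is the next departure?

1997-03-09

Gaps: 31, 30, 31, 30, 31, 31 days — not constant. Every event is on the 9th of the month.
Pattern: the 9th of each month.
March 1997: 1997-03-09.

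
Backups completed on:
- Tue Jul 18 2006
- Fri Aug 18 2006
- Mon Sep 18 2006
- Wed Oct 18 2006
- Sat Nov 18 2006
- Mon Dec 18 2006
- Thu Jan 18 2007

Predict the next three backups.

Gaps: 31, 31, 30, 31, 30, 31 days — not constant. Every event is on the 18th of the month.
Pattern: the 18th of each month.
Next: February 2007 → Sun Feb 18 2007.
March 2007: Sun Mar 18 2007.
April 2007: Wed Apr 18 2007.

Sun Feb 18 2007, Sun Mar 18 2007, Wed Apr 18 2007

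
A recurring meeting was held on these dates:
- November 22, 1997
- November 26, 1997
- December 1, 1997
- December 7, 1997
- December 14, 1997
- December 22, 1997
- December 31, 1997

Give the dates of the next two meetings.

January 10, 1998; January 21, 1998

The spacing grows by 1 each time: 4, 5, 6, 7, 8, 9 days.
Next gap: 10 days. December 31, 1997 + 10 days = January 10, 1998.
Next gap: 11 days. January 10, 1998 + 11 days = January 21, 1998.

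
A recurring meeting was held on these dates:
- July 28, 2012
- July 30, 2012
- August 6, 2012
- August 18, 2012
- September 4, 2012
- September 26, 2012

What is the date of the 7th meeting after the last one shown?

Gaps: 2, 7, 12, 17, 22 days — each gap is 5 larger than the previous one.
Next gap: 27 days. September 26, 2012 + 27 days = October 23, 2012.
Next gap: 32 days. October 23, 2012 + 32 days = November 24, 2012.
Next gap: 37 days. November 24, 2012 + 37 days = December 31, 2012.
Next gap: 42 days. December 31, 2012 + 42 days = February 11, 2013.
Next gap: 47 days. February 11, 2013 + 47 days = March 30, 2013.
Next gap: 52 days. March 30, 2013 + 52 days = May 21, 2013.
Next gap: 57 days. May 21, 2013 + 57 days = July 17, 2013.

July 17, 2013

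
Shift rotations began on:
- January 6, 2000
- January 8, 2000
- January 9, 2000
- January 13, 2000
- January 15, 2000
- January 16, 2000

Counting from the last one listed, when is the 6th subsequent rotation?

Every event lands on a Thursday or Saturday or Sunday (gaps cycle 2, 1, 4, 2, 1).
So the schedule is: every Thursday, Saturday and Sunday.
Next Thursday: January 20, 2000.
Next Saturday: January 22, 2000.
The following Sunday is January 23, 2000.
Next Thursday: January 27, 2000.
The following Saturday is January 29, 2000.
Next Sunday: January 30, 2000.

January 30, 2000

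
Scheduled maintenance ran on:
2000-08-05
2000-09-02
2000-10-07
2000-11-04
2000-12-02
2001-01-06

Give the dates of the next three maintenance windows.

2001-02-03, 2001-03-03, 2001-04-07

These are Saturdays at 28- or 35-day spacing (28, 35, 28, 28, 35).
The pattern: 1st Saturday of the month.
February 2001 — 1st Saturday is 2001-02-03.
1st Saturday of March 2001: 2001-03-03.
April 2001 — 1st Saturday is 2001-04-07.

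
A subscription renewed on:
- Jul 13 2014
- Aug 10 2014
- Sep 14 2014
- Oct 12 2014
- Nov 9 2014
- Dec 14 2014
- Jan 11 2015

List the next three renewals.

Gaps: 28, 35, 28, 28, 35, 28 days — a mix of 28 and 35. Every date is a Sunday.
Each is the 2nd Sunday of its month.
2nd Sunday of February 2015: Feb 8 2015.
March 2015 — 2nd Sunday is Mar 8 2015.
April 2015 — 2nd Sunday is Apr 12 2015.

Feb 8 2015, Mar 8 2015, Apr 12 2015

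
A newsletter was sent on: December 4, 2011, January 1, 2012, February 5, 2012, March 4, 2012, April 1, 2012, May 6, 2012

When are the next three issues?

June 3, 2012; July 1, 2012; August 5, 2012

Gaps: 28, 35, 28, 28, 35 days — a mix of 28 and 35. Every date is a Sunday.
Each is the 1st Sunday of its month.
1st Sunday of June 2012: June 3, 2012.
July 2012 — 1st Sunday is July 1, 2012.
1st Sunday of August 2012: August 5, 2012.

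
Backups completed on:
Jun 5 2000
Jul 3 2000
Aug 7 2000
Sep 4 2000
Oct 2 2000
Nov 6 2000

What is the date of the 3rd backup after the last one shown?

All dates are Mondays, 28, 35, 28, 28, 35 days apart.
Specifically, the 1st Monday of each month.
December 2000 — 1st Monday is Dec 4 2000.
January 2001 — 1st Monday is Jan 1 2001.
1st Monday of February 2001: Feb 5 2001.

Feb 5 2001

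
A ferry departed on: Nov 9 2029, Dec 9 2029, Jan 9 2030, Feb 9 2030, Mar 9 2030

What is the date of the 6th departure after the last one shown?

Sep 9 2030

Gaps: 30, 31, 31, 28 days — not constant. Every event is on the 9th of the month.
Pattern: the 9th of each month.
Next: April 2030 → Apr 9 2030.
Next: May 2030 → May 9 2030.
Next: June 2030 → Jun 9 2030.
July 2030: Jul 9 2030.
Next: August 2030 → Aug 9 2030.
September 2030: Sep 9 2030.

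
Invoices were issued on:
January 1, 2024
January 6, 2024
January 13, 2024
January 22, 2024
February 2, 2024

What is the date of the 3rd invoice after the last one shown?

Intervals are 5, 7, 9, 11 days — an arithmetic progression with common difference 2.
Next gap: 13 days. February 2, 2024 + 13 days = February 15, 2024.
Next gap: 15 days. February 15, 2024 + 15 days = March 1, 2024.
Next gap: 17 days. March 1, 2024 + 17 days = March 18, 2024.

March 18, 2024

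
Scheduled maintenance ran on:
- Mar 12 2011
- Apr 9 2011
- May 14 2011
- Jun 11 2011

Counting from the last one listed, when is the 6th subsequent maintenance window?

Dec 10 2011

These are Saturdays at 28- or 35-day spacing (28, 35, 28).
The pattern: 2nd Saturday of the month.
July 2011 — 2nd Saturday is Jul 9 2011.
August 2011 — 2nd Saturday is Aug 13 2011.
September 2011 — 2nd Saturday is Sep 10 2011.
October 2011 — 2nd Saturday is Oct 8 2011.
November 2011 — 2nd Saturday is Nov 12 2011.
December 2011 — 2nd Saturday is Dec 10 2011.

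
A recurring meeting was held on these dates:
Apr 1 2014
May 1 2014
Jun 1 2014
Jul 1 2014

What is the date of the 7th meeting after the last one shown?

Gaps: 30, 31, 30 days — not constant. Every event is on the 1st of the month.
Pattern: the 1st of each month.
Next: August 2014 → Aug 1 2014.
Next: September 2014 → Sep 1 2014.
October 2014: Oct 1 2014.
November 2014: Nov 1 2014.
Next: December 2014 → Dec 1 2014.
Next: January 2015 → Jan 1 2015.
February 2015: Feb 1 2015.

Feb 1 2015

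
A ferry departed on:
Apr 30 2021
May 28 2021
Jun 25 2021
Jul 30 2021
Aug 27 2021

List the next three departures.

Sep 24 2021, Oct 29 2021, Nov 26 2021

These are Fridays with 28, 28, 35, 28-day gaps.
Each is the final Friday of its month — Apr 30 2021 is past the 28th, so '4th Friday' doesn't fit.
Last Friday of September 2021: Sep 24 2021.
October 2021 ends with Friday Oct 29 2021.
Last Friday of November 2021: Nov 26 2021.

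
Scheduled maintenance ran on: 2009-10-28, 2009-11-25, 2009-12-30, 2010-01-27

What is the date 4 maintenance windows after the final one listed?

2010-05-26

These are Wednesdays with 28, 35, 28-day gaps.
Each is the final Wednesday of its month — 2009-12-30 is past the 28th, so '4th Wednesday' doesn't fit.
Last Wednesday of February 2010: 2010-02-24.
Last Wednesday of March 2010: 2010-03-31.
Last Wednesday of April 2010: 2010-04-28.
May 2010 ends with Wednesday 2010-05-26.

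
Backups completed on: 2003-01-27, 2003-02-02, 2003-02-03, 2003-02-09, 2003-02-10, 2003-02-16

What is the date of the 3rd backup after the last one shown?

2003-02-24

Gaps: 6, 1, 6, 1, 6 days — not constant, but cyclic with period 2.
The events fall on every Monday and Sunday.
Next Monday: 2003-02-17.
Next Sunday: 2003-02-23.
Next Monday: 2003-02-24.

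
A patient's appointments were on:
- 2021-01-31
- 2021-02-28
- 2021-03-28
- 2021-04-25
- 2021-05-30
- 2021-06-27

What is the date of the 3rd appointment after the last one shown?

These are Sundays with 28, 28, 28, 35, 28-day gaps.
Each is the final Sunday of its month — 2021-01-31 is past the 28th, so '4th Sunday' doesn't fit.
July 2021 ends with Sunday 2021-07-25.
Last Sunday of August 2021: 2021-08-29.
Last Sunday of September 2021: 2021-09-26.

2021-09-26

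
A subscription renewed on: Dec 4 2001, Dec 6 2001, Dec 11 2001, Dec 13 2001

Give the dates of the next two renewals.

Every event lands on a Tuesday or Thursday (gaps cycle 2, 5, 2).
So the schedule is: every Tuesday and Thursday.
Next Tuesday: Dec 18 2001.
The following Thursday is Dec 20 2001.

Dec 18 2001, Dec 20 2001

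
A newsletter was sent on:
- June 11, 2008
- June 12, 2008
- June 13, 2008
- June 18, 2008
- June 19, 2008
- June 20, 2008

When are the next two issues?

Every event lands on a Wednesday or Thursday or Friday (gaps cycle 1, 1, 5, 1, 1).
So the schedule is: every Wednesday, Thursday and Friday.
Next Wednesday: June 25, 2008.
The following Thursday is June 26, 2008.

June 25, 2008; June 26, 2008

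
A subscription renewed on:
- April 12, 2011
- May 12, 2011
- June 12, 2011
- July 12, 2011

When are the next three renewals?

August 12, 2011; September 12, 2011; October 12, 2011

The day-of-month is always 12 (30, 31, 30 days between events).
So this recurs on the 12th of each month.
August 2011: August 12, 2011.
September 2011: September 12, 2011.
October 2011: October 12, 2011.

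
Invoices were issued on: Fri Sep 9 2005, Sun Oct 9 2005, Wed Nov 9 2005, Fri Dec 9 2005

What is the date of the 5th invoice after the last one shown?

Tue May 9 2006

Each date is the 9th; the gaps (30, 31, 30) track the month lengths.
The rule is the 9th of each month.
January 2006: Mon Jan 9 2006.
Next: February 2006 → Thu Feb 9 2006.
Next: March 2006 → Thu Mar 9 2006.
Next: April 2006 → Sun Apr 9 2006.
May 2006: Tue May 9 2006.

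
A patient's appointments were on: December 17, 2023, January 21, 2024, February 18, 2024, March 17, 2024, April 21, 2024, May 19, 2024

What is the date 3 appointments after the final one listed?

Gaps: 35, 28, 28, 35, 28 days — a mix of 28 and 35. Every date is a Sunday.
Each is the 3rd Sunday of its month.
3rd Sunday of June 2024: June 16, 2024.
July 2024 — 3rd Sunday is July 21, 2024.
August 2024 — 3rd Sunday is August 18, 2024.

August 18, 2024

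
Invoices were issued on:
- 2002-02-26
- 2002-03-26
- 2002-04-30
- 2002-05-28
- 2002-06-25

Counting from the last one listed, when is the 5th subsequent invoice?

2002-11-26

Every date is a Tuesday; gaps 28, 35, 28, 28 days.
Each is the last Tuesday of its month (at least one falls on the 29th or later, ruling out '4th Tuesday').
Last Tuesday of July 2002: 2002-07-30.
August 2002 ends with Tuesday 2002-08-27.
Last Tuesday of September 2002: 2002-09-24.
Last Tuesday of October 2002: 2002-10-29.
November 2002 ends with Tuesday 2002-11-26.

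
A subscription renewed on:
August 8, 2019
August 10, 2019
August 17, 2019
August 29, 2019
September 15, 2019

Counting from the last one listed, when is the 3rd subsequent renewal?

Intervals are 2, 7, 12, 17 days — an arithmetic progression with common difference 5.
Next gap: 22 days. September 15, 2019 + 22 days = October 7, 2019.
Next gap: 27 days. October 7, 2019 + 27 days = November 3, 2019.
Next gap: 32 days. November 3, 2019 + 32 days = December 5, 2019.

December 5, 2019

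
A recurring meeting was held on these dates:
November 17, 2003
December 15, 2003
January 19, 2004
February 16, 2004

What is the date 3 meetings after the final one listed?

May 17, 2004

These are Mondays at 28- or 35-day spacing (28, 35, 28).
The pattern: 3rd Monday of the month.
March 2004 — 3rd Monday is March 15, 2004.
3rd Monday of April 2004: April 19, 2004.
May 2004 — 3rd Monday is May 17, 2004.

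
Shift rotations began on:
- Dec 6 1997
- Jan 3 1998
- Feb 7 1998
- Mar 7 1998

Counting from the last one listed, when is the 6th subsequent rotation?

Sep 5 1998

These are Saturdays at 28- or 35-day spacing (28, 35, 28).
The pattern: 1st Saturday of the month.
1st Saturday of April 1998: Apr 4 1998.
May 1998 — 1st Saturday is May 2 1998.
1st Saturday of June 1998: Jun 6 1998.
1st Saturday of July 1998: Jul 4 1998.
1st Saturday of August 1998: Aug 1 1998.
1st Saturday of September 1998: Sep 5 1998.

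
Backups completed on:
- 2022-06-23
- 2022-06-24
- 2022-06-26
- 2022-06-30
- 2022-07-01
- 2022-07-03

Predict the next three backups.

Every event lands on a Thursday or Friday or Sunday (gaps cycle 1, 2, 4, 1, 2).
So the schedule is: every Thursday, Friday and Sunday.
The following Thursday is 2022-07-07.
The following Friday is 2022-07-08.
Next Sunday: 2022-07-10.

2022-07-07, 2022-07-08, 2022-07-10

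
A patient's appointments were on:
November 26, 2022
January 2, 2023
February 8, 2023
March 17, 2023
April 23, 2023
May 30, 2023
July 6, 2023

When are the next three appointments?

The spacing is 37, 37, 37, 37, 37, 37 days — always 37 days.
July 6, 2023 + 37 days = August 12, 2023.
August 12, 2023 + 37 days = September 18, 2023.
September 18, 2023 + 37 days = October 25, 2023.

August 12, 2023; September 18, 2023; October 25, 2023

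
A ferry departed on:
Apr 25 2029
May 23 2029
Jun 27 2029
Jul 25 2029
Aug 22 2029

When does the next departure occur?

Sep 26 2029

These are Wednesdays at 28- or 35-day spacing (28, 35, 28, 28).
The pattern: 4th Wednesday of the month.
September 2029 — 4th Wednesday is Sep 26 2029.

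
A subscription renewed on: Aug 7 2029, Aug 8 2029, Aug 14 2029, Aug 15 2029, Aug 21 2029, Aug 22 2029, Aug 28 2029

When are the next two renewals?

Gaps: 1, 6, 1, 6, 1, 6 days — not constant, but cyclic with period 2.
The events fall on every Tuesday and Wednesday.
Next Wednesday: Aug 29 2029.
Next Tuesday: Sep 4 2029.

Aug 29 2029, Sep 4 2029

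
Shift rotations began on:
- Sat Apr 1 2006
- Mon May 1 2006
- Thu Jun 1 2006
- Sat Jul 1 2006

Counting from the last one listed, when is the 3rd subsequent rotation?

The day-of-month is always 1 (30, 31, 30 days between events).
So this recurs on the 1st of each month.
August 2006: Tue Aug 1 2006.
Next: September 2006 → Fri Sep 1 2006.
October 2006: Sun Oct 1 2006.

Sun Oct 1 2006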